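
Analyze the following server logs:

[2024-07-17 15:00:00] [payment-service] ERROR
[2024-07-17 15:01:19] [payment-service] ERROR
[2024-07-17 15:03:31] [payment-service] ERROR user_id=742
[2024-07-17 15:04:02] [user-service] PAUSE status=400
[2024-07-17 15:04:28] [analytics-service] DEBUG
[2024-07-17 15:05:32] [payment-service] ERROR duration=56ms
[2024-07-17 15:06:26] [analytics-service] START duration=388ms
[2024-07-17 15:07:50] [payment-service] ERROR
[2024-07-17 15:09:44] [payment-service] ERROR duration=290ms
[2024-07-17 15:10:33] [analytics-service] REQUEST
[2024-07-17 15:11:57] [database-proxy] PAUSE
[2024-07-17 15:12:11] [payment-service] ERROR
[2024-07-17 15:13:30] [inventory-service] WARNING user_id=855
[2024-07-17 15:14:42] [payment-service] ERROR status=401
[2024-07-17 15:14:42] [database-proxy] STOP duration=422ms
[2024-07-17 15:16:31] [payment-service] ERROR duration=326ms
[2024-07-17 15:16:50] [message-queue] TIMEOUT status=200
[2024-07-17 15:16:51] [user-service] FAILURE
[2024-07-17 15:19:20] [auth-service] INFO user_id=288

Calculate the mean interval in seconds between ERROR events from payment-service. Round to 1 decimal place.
123.9

To calculate average interval:

1. Find all ERROR events for payment-service in order
2. Calculate time gaps between consecutive events
3. Compute mean of gaps: 991 / 8 = 123.9 seconds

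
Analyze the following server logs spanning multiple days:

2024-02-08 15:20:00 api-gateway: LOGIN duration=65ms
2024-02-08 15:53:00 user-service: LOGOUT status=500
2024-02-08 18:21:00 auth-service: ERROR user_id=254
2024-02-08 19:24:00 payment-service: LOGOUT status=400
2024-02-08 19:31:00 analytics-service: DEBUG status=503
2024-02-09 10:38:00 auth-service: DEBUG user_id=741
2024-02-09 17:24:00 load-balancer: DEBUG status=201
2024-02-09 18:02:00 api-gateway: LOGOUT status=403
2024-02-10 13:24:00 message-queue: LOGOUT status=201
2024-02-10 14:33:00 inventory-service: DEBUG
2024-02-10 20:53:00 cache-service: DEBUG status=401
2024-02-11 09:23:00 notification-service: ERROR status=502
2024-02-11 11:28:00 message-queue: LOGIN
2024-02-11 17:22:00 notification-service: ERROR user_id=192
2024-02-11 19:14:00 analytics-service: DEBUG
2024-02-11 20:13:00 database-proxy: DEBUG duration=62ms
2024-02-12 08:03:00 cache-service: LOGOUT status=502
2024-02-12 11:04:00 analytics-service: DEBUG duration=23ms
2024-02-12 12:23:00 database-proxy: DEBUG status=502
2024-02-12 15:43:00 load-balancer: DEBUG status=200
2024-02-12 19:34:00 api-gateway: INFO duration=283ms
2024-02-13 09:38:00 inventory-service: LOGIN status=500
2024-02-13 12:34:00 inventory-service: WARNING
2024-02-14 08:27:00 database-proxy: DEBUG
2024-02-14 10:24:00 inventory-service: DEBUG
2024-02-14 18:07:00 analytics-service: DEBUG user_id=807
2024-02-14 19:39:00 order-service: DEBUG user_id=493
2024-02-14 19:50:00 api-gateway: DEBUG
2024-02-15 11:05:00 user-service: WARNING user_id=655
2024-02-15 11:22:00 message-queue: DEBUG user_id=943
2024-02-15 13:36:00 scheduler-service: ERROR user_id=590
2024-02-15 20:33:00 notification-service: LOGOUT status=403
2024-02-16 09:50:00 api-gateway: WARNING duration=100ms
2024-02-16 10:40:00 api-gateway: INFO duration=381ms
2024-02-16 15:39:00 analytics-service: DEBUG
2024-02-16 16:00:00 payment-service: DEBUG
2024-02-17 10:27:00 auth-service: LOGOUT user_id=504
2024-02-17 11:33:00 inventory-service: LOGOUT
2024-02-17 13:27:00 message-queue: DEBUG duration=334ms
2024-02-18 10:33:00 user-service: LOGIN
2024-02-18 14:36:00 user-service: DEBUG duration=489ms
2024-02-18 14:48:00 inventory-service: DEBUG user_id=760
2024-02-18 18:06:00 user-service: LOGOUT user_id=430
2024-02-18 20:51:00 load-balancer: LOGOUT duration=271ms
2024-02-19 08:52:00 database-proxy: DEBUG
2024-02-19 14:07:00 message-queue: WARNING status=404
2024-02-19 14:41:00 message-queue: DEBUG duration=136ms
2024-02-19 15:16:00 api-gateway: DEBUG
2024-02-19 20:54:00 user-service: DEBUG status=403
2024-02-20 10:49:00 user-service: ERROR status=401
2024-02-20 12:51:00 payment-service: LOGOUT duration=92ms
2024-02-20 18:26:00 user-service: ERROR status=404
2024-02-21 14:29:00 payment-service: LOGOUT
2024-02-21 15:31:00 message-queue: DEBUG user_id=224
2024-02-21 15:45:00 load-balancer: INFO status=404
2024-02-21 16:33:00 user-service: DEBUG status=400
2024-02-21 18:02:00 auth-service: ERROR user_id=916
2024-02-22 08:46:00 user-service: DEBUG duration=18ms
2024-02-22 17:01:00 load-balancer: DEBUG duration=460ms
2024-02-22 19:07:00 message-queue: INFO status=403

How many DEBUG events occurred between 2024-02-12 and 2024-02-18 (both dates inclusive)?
14

To filter by date range:

1. Date range: 2024-02-12 through 2024-02-18, both dates inclusive
2. Filter for DEBUG events whose date falls in this range
3. Count matching events: 14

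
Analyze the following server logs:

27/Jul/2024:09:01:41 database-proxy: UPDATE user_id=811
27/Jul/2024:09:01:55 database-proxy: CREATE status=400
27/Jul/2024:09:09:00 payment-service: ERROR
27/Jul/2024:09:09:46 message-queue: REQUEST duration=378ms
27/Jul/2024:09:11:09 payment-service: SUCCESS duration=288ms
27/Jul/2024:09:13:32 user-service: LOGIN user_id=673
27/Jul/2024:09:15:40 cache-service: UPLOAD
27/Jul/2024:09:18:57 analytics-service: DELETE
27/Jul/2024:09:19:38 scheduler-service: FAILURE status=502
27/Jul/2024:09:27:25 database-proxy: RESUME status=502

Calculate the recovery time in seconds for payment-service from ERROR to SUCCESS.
129

To calculate recovery time:

1. Find ERROR event for payment-service: 27/Jul/2024:09:09:00
2. Find next SUCCESS event for payment-service: 27/Jul/2024:09:11:09
3. Recovery time: 27/Jul/2024:09:11:09 - 27/Jul/2024:09:09:00 = 129 seconds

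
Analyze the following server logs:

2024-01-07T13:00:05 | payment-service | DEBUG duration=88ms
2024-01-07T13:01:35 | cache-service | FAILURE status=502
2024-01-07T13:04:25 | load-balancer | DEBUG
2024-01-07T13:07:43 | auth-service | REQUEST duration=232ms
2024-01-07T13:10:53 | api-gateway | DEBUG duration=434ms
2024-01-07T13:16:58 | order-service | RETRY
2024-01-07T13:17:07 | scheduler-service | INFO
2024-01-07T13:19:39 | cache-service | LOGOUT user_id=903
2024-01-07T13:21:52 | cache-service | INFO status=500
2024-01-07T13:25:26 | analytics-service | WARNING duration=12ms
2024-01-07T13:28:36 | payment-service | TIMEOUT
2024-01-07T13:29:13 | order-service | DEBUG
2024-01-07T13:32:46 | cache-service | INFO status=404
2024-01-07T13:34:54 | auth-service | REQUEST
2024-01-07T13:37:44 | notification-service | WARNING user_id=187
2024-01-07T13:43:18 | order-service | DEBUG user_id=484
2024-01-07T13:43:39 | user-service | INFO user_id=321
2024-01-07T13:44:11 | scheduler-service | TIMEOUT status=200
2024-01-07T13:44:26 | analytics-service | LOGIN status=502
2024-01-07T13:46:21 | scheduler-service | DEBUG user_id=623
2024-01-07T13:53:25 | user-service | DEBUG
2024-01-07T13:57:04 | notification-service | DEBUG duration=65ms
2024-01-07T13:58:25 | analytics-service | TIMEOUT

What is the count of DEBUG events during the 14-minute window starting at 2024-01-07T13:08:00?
1

To count events in the time window:

1. Window boundaries: 2024-01-07T13:08:00 to 2024-01-07T13:22:00
2. Filter for DEBUG events within this window
3. Count matching events: 1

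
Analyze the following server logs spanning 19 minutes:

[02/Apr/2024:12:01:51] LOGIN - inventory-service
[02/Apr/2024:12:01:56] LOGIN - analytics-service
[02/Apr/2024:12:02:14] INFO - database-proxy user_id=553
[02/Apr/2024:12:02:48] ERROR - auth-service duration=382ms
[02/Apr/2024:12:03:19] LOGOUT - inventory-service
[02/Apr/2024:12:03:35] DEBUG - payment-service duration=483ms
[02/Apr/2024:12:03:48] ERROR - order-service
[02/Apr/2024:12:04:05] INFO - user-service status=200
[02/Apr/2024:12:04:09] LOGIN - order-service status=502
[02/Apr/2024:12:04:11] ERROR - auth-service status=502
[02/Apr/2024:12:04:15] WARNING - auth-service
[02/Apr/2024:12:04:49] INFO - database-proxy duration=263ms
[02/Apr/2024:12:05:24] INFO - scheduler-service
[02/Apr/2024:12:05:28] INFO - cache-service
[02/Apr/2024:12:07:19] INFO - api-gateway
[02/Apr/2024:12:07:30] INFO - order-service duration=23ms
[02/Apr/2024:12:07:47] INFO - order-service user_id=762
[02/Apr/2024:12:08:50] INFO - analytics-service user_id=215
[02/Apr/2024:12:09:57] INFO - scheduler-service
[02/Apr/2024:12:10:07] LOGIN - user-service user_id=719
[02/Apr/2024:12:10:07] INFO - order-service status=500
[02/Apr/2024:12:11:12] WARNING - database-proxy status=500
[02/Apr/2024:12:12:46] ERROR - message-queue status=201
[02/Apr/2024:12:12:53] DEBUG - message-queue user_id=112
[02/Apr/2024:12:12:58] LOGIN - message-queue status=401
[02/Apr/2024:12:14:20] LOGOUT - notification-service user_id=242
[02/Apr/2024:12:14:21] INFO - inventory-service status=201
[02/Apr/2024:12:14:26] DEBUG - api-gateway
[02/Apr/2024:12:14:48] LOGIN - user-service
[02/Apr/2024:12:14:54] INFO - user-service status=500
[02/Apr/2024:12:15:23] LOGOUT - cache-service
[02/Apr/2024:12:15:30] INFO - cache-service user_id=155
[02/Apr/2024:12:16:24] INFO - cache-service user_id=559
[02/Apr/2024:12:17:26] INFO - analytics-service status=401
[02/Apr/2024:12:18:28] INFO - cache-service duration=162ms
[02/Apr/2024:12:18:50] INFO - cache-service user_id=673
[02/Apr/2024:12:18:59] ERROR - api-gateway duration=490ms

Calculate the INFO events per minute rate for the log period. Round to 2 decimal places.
0.95

To calculate the rate:

1. Count total INFO events: 18
2. Total time period: 19 minutes
3. Rate = 18 / 19 = 0.95 events per minute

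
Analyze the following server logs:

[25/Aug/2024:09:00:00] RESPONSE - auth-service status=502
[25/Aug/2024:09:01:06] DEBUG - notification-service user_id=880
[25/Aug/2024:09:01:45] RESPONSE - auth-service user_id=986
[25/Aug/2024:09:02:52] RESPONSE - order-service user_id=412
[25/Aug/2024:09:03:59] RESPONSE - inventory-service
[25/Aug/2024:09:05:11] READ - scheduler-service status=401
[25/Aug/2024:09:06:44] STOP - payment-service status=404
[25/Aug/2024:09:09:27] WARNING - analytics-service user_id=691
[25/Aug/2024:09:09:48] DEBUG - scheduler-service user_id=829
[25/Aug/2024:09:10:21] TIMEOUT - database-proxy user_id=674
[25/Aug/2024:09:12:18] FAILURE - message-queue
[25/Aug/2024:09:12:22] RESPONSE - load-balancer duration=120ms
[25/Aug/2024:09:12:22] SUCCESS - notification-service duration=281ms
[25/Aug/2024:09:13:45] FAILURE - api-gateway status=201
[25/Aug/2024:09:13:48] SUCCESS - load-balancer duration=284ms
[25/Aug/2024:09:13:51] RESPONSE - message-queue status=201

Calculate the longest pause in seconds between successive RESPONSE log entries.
503

To find the longest gap:

1. Extract all RESPONSE events in chronological order
2. Calculate time differences between consecutive events
3. Find the maximum difference
4. Longest gap: 503 seconds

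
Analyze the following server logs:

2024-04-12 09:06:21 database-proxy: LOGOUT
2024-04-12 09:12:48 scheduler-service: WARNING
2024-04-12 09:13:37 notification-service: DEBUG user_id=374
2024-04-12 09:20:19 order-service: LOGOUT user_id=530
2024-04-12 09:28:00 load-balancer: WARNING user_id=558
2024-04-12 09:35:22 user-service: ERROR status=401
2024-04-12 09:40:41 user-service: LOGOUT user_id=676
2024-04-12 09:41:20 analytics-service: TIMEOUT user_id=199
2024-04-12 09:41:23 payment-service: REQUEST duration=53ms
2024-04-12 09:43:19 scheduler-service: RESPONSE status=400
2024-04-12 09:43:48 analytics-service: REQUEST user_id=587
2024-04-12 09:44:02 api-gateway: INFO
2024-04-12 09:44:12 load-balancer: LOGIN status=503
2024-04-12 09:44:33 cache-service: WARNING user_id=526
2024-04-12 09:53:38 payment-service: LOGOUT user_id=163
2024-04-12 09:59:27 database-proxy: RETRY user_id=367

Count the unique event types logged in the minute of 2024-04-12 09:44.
3

To count unique event types:

1. Filter events in the minute starting at 2024-04-12 09:44
2. Extract event types from matching entries
3. Count unique types: 3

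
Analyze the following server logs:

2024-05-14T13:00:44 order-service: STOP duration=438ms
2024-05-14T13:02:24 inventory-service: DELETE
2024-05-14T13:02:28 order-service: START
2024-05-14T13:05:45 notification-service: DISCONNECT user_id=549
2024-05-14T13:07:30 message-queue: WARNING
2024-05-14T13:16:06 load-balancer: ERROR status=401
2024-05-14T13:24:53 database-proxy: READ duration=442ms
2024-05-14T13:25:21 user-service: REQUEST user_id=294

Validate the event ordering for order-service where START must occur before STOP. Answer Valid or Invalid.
Invalid

To validate ordering:

1. Required order: START → STOP
2. Rule: START must occur before STOP
3. Check actual order of events for order-service
4. Result: Invalid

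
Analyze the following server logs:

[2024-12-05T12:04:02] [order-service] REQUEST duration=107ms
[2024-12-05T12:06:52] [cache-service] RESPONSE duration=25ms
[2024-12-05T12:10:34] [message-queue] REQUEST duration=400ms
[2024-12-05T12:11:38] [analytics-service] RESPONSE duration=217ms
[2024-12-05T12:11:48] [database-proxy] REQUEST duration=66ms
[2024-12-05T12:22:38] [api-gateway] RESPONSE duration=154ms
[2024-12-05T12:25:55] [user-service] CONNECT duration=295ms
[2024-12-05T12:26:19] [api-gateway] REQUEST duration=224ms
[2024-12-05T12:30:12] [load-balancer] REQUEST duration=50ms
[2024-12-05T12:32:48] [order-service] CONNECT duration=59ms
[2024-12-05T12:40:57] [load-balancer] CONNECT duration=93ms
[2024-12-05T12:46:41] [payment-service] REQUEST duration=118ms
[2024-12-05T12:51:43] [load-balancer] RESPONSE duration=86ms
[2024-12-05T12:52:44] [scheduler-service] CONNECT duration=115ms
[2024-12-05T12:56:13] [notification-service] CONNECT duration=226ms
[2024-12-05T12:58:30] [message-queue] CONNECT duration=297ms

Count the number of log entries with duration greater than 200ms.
6

To count timeouts:

1. Threshold: 200ms
2. Extract duration from each log entry
3. Count entries where duration > 200
4. Timeout count: 6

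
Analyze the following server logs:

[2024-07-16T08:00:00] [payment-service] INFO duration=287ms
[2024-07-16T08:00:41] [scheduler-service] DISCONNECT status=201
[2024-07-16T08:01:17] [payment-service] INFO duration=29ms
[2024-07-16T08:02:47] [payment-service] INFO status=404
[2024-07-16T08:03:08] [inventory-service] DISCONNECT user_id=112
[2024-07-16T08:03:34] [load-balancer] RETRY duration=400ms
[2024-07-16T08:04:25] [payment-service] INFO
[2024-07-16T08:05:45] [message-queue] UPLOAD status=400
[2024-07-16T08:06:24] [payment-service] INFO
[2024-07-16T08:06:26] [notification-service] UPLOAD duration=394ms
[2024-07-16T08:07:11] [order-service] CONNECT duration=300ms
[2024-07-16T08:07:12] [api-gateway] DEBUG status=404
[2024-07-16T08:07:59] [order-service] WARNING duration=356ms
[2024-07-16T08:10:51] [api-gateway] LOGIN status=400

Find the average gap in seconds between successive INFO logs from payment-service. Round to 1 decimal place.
96.0

To calculate average interval:

1. Find all INFO events for payment-service in order
2. Calculate time gaps between consecutive events
3. Compute mean of gaps: 384 / 4 = 96.0 seconds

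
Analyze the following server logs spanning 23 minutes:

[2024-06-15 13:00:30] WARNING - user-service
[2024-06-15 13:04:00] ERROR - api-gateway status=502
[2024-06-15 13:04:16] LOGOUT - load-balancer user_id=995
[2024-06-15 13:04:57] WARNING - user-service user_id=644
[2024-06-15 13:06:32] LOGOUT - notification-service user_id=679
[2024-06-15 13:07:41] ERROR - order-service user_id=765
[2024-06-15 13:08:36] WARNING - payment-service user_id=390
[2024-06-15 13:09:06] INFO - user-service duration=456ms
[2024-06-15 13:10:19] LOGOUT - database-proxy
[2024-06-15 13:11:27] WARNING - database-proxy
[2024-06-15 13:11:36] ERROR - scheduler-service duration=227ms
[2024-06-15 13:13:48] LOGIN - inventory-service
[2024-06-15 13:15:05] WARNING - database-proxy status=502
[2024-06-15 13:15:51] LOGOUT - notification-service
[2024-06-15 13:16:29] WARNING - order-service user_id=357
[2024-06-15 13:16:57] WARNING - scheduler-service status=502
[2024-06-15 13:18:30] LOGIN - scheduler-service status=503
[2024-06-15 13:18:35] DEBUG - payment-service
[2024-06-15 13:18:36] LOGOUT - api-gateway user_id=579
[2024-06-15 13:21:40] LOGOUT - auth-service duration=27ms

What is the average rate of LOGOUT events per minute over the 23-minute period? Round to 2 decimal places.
0.26

To calculate the rate:

1. Count total LOGOUT events: 6
2. Total time period: 23 minutes
3. Rate = 6 / 23 = 0.26 events per minute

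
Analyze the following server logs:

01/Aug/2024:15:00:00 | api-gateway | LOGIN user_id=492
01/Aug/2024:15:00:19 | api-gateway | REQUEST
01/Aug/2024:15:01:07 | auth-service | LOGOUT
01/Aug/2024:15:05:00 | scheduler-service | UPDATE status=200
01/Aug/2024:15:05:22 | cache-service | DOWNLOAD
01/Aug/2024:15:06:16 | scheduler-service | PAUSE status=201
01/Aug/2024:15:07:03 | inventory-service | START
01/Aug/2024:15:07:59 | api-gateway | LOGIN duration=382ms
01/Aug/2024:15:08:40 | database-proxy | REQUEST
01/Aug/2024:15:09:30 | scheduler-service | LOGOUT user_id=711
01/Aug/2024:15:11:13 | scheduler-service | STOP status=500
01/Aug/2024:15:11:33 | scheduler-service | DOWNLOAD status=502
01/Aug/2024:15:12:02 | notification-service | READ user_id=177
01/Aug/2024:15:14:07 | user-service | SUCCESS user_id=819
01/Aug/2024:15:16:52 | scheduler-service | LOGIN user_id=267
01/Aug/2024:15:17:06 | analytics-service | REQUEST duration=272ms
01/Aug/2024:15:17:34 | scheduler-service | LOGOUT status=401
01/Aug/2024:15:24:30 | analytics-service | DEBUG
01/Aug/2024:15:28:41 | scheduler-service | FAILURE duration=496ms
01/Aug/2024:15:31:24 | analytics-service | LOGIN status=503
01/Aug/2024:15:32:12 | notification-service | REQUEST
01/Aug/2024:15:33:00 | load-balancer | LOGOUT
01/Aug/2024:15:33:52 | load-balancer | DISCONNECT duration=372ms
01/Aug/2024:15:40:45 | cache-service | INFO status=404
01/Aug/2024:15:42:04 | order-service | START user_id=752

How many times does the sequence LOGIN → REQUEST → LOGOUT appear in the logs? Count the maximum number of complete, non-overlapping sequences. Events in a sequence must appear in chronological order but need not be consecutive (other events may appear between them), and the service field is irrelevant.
4

To count sequences:

1. Look for pattern: LOGIN → REQUEST → LOGOUT
2. Greedily scan the log in chronological order, matching each sequence element in turn (ignoring service)
3. Each time the full pattern completes, increment the count and restart matching from the next event
4. Complete non-overlapping sequences found: 4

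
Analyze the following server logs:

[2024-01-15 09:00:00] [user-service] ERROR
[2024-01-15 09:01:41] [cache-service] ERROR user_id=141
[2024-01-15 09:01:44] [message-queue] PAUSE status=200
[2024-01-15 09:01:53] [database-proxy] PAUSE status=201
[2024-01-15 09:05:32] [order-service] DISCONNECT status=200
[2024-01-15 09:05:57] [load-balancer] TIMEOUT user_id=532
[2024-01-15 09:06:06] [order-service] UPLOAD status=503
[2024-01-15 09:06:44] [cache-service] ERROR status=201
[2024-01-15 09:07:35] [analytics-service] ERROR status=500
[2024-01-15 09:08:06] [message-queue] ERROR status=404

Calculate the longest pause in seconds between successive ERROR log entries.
303

To find the longest gap:

1. Extract all ERROR events in chronological order
2. Calculate time differences between consecutive events
3. Find the maximum difference
4. Longest gap: 303 seconds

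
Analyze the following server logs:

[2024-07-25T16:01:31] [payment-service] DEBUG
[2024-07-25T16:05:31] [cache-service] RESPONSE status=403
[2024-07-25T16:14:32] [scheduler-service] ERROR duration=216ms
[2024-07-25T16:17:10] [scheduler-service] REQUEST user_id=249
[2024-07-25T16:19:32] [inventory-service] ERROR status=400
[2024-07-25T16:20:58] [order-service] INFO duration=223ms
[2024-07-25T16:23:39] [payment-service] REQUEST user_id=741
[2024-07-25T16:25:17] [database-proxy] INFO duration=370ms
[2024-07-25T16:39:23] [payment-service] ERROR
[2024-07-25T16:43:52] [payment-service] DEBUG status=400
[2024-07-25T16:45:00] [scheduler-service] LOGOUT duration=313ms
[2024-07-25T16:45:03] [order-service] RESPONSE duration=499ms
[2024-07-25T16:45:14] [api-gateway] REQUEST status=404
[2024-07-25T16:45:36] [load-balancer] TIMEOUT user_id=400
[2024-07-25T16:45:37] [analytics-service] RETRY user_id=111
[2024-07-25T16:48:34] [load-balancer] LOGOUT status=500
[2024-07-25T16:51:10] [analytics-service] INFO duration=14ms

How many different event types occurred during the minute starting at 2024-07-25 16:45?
5

To count unique event types:

1. Filter events in the minute starting at 2024-07-25 16:45
2. Extract event types from matching entries
3. Count unique types: 5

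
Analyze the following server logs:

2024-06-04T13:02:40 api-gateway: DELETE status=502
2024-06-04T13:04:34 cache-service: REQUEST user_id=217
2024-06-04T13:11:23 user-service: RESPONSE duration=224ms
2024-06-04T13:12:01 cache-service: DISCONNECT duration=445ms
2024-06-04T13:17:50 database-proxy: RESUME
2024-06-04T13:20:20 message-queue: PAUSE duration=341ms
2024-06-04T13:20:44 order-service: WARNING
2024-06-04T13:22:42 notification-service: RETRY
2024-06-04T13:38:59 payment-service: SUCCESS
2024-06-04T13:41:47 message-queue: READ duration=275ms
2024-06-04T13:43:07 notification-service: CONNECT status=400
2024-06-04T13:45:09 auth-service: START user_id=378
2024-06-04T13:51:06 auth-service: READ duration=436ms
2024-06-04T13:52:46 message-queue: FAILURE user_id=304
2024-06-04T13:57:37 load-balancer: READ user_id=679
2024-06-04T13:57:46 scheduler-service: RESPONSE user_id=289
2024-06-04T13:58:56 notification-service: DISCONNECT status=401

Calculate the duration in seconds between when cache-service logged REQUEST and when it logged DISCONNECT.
447

To find the time between events:

1. Locate the first REQUEST event for cache-service: 2024-06-04T13:04:34
2. Locate the first DISCONNECT event for cache-service: 2024-06-04T13:12:01
3. Calculate the difference: 2024-06-04T13:12:01 - 2024-06-04T13:04:34 = 447 seconds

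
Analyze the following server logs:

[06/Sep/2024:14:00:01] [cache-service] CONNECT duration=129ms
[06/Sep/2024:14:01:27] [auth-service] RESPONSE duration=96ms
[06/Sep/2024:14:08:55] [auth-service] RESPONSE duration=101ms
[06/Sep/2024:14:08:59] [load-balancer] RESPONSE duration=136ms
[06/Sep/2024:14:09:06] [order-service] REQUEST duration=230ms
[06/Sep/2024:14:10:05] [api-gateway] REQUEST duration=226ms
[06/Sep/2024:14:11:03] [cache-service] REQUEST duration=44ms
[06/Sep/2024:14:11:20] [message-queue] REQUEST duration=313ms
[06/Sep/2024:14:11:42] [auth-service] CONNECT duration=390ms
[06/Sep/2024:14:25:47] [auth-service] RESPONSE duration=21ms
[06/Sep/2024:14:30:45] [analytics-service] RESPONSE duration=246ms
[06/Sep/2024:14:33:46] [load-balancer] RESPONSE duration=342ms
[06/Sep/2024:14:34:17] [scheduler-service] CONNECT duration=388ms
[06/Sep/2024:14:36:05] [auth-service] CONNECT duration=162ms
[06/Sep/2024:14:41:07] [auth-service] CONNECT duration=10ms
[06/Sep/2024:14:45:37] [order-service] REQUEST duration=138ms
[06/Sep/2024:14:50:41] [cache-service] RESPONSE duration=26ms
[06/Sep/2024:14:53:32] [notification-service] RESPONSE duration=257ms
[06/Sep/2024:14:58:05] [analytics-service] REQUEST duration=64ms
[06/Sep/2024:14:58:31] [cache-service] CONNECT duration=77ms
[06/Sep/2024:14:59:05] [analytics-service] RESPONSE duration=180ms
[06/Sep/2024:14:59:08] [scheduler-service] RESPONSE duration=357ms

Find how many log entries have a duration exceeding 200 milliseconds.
9

To count timeouts:

1. Threshold: 200ms
2. Extract duration from each log entry
3. Count entries where duration > 200
4. Timeout count: 9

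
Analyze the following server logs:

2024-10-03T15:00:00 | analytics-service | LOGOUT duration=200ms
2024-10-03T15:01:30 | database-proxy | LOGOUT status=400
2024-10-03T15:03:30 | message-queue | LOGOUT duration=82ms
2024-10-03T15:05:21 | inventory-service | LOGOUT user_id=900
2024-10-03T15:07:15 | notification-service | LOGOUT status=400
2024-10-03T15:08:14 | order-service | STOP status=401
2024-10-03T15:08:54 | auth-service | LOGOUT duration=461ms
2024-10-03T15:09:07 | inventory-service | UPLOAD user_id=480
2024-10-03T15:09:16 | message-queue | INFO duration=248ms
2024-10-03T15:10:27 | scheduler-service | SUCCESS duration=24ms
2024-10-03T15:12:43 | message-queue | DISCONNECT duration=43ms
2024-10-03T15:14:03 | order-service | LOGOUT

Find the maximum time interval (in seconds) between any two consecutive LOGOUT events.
309

To find the longest gap:

1. Extract all LOGOUT events in chronological order
2. Calculate time differences between consecutive events
3. Find the maximum difference
4. Longest gap: 309 seconds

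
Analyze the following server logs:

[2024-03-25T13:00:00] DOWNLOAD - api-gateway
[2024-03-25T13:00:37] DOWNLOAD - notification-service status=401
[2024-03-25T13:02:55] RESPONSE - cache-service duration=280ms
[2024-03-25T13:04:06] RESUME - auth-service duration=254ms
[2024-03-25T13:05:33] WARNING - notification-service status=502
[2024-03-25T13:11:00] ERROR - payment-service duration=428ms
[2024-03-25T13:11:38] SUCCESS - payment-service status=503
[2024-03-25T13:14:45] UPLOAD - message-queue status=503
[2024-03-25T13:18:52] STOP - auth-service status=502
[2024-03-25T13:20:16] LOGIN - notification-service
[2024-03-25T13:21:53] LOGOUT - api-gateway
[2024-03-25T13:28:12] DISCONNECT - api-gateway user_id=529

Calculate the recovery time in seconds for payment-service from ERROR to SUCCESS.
38

To calculate recovery time:

1. Find ERROR event for payment-service: 2024-03-25T13:11:00
2. Find next SUCCESS event for payment-service: 2024-03-25T13:11:38
3. Recovery time: 2024-03-25T13:11:38 - 2024-03-25T13:11:00 = 38 seconds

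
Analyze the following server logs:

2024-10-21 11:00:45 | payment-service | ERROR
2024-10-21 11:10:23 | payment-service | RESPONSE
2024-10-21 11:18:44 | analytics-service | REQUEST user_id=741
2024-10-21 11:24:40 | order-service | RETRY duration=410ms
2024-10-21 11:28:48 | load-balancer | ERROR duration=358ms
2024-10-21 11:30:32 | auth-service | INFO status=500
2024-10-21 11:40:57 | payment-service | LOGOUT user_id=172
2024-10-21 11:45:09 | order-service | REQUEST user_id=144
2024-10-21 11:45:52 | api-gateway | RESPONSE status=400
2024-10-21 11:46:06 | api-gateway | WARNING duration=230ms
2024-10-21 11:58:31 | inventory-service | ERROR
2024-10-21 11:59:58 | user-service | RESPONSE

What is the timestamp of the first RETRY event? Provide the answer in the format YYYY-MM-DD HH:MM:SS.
2024-10-21 11:24:40

To find the first event:

1. Filter for all RETRY events
2. Sort by timestamp
3. Select the first one
4. Timestamp: 2024-10-21 11:24:40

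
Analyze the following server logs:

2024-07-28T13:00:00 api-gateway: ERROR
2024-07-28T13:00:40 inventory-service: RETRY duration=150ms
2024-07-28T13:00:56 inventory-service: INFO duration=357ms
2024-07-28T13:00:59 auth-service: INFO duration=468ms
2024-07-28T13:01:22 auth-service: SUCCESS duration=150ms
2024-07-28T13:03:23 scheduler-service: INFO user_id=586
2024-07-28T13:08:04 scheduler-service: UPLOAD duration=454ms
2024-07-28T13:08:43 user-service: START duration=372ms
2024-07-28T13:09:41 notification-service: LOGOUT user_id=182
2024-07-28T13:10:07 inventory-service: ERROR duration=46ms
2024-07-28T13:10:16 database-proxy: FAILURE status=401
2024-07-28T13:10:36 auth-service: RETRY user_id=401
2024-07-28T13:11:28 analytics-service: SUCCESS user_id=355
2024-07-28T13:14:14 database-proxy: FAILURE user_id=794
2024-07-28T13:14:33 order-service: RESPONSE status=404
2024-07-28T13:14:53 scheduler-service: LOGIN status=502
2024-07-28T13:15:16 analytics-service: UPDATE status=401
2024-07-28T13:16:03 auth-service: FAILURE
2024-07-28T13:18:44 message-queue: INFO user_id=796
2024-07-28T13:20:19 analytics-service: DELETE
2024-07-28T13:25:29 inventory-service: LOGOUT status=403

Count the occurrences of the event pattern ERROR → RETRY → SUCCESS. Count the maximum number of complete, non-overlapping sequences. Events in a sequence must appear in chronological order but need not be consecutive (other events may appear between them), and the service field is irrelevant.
2

To count sequences:

1. Look for pattern: ERROR → RETRY → SUCCESS
2. Greedily scan the log in chronological order, matching each sequence element in turn (ignoring service)
3. Each time the full pattern completes, increment the count and restart matching from the next event
4. Complete non-overlapping sequences found: 2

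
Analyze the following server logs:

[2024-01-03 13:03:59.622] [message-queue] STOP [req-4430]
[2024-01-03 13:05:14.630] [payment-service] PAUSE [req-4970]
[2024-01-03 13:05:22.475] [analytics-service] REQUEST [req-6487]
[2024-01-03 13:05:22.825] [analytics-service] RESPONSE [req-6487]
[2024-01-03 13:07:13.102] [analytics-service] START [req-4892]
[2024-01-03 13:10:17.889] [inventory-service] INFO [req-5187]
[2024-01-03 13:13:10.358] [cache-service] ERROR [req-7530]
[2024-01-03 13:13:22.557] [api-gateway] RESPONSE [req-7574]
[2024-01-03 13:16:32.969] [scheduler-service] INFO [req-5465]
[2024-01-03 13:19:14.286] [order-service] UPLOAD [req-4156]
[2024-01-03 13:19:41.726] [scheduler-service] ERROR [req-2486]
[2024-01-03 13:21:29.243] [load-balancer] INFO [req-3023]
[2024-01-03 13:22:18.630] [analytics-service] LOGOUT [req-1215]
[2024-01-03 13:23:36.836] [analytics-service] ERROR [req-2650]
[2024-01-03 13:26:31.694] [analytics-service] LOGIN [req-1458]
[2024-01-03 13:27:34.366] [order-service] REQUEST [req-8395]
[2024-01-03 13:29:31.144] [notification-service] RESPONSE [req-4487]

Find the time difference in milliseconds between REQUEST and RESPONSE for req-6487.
350

To calculate latency:

1. Find REQUEST with id req-6487: 2024-01-03 13:05:22.475
2. Find RESPONSE with id req-6487: 2024-01-03 13:05:22.825
3. Latency: 2024-01-03 13:05:22.825 - 2024-01-03 13:05:22.475 = 350ms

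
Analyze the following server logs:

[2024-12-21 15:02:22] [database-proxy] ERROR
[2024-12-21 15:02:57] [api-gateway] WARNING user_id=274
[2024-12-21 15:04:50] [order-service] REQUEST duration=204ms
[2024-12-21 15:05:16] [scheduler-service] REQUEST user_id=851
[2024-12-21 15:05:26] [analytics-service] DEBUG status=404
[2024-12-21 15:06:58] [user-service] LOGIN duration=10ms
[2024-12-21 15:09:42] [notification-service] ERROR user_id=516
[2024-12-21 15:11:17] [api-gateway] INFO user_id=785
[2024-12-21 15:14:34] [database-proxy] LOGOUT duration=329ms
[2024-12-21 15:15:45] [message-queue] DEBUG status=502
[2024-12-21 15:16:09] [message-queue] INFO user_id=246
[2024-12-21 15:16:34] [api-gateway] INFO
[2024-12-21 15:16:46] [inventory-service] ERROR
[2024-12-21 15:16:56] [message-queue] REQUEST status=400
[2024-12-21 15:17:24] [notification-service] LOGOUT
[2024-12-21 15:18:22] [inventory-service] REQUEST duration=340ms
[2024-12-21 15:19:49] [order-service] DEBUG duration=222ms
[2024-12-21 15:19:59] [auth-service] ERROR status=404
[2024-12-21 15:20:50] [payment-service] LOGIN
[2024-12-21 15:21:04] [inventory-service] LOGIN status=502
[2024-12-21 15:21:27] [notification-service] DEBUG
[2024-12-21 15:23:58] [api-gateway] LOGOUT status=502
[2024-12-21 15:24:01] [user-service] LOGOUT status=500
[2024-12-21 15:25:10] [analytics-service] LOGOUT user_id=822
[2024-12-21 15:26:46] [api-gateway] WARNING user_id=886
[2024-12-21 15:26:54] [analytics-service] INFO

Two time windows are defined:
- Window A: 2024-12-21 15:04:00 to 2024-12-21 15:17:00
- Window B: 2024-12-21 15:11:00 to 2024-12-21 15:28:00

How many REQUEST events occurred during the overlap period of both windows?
1

To find overlap events:

1. Window A: 2024-12-21 15:04:00 to 2024-12-21 15:17:00
2. Window B: 2024-12-21 15:11:00 to 2024-12-21 15:28:00
3. Overlap period: 2024-12-21 15:11:00 to 2024-12-21 15:17:00
4. Count REQUEST events in overlap: 1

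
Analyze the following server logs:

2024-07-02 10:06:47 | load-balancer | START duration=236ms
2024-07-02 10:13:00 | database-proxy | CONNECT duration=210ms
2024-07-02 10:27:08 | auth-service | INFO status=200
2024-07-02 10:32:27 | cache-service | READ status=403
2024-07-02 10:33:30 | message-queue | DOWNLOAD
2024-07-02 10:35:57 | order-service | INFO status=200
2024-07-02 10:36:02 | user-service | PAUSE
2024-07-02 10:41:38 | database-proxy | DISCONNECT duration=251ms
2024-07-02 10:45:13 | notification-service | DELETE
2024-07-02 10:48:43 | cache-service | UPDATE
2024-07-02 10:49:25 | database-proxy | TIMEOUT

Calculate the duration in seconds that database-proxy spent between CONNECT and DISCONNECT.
1718

To calculate state duration:

1. Find CONNECT event for database-proxy: 2024-07-02 10:13:00
2. Find DISCONNECT event for database-proxy: 2024-07-02 10:41:38
3. Calculate duration: 2024-07-02 10:41:38 - 2024-07-02 10:13:00 = 1718 seconds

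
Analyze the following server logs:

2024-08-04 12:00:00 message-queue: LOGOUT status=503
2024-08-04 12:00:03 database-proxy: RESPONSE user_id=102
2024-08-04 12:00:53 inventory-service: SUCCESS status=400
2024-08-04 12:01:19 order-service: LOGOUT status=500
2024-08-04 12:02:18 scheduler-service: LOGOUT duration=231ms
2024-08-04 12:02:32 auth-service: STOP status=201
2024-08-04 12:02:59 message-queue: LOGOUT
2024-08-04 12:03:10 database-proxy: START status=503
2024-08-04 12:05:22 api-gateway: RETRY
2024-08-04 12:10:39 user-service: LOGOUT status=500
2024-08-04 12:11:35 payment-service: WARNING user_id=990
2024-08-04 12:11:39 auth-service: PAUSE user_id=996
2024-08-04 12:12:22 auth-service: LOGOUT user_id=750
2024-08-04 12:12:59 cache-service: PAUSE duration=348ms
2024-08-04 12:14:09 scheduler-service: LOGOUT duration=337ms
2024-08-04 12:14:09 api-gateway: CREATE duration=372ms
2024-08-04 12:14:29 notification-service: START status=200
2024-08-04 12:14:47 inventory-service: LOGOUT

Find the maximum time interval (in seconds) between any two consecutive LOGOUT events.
460

To find the longest gap:

1. Extract all LOGOUT events in chronological order
2. Calculate time differences between consecutive events
3. Find the maximum difference
4. Longest gap: 460 seconds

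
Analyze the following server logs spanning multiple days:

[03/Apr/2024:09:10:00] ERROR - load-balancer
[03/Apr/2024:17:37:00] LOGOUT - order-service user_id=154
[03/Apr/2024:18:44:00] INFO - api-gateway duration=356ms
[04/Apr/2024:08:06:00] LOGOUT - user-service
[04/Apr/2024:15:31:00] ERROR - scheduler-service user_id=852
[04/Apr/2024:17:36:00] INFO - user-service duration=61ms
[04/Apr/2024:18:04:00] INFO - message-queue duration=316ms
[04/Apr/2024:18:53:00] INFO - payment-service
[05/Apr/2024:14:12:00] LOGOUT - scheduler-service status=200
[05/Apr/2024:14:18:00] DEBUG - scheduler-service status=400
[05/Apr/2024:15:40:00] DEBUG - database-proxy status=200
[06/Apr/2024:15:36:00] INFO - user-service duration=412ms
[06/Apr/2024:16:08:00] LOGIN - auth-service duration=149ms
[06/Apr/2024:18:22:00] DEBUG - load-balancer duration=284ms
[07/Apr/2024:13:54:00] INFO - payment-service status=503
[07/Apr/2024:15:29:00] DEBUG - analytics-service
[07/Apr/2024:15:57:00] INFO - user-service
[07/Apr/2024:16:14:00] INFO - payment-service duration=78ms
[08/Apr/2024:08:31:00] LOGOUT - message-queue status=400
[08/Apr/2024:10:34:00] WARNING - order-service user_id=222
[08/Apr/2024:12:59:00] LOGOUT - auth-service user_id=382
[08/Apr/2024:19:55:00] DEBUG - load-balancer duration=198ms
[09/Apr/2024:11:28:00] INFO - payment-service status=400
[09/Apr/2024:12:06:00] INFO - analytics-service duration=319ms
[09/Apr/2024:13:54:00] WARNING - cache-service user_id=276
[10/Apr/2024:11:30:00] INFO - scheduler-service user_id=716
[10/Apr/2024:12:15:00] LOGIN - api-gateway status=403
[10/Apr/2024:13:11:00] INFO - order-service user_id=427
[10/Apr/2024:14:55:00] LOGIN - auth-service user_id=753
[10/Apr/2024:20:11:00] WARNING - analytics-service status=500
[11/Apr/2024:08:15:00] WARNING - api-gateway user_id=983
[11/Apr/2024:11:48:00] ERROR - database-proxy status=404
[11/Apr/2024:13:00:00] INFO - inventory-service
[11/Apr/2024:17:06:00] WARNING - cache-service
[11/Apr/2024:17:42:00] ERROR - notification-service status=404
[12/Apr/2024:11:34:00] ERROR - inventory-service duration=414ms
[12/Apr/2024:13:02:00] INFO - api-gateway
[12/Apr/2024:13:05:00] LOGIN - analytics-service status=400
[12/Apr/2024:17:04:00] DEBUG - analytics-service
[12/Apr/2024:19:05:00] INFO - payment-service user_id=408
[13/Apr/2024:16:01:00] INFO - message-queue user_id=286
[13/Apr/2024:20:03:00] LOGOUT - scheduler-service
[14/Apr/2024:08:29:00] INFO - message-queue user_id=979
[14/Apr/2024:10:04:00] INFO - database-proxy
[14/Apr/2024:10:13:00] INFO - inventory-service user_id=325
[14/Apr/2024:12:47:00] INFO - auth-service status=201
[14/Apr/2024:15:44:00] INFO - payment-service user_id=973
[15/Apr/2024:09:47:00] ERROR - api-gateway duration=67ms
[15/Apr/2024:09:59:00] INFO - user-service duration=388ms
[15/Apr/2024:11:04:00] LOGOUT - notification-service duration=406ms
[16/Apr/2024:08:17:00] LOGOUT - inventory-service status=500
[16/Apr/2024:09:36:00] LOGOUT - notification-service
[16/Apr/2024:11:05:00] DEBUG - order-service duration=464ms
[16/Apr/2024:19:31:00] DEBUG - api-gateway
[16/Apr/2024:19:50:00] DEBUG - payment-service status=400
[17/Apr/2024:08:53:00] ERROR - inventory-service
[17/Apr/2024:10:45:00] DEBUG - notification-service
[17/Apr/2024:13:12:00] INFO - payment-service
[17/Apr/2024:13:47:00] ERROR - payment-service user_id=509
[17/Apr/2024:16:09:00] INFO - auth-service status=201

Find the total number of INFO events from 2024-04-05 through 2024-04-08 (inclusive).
4

To filter by date range:

1. Date range: 2024-04-05 through 2024-04-08, both dates inclusive
2. Filter for INFO events whose date falls in this range
3. Count matching events: 4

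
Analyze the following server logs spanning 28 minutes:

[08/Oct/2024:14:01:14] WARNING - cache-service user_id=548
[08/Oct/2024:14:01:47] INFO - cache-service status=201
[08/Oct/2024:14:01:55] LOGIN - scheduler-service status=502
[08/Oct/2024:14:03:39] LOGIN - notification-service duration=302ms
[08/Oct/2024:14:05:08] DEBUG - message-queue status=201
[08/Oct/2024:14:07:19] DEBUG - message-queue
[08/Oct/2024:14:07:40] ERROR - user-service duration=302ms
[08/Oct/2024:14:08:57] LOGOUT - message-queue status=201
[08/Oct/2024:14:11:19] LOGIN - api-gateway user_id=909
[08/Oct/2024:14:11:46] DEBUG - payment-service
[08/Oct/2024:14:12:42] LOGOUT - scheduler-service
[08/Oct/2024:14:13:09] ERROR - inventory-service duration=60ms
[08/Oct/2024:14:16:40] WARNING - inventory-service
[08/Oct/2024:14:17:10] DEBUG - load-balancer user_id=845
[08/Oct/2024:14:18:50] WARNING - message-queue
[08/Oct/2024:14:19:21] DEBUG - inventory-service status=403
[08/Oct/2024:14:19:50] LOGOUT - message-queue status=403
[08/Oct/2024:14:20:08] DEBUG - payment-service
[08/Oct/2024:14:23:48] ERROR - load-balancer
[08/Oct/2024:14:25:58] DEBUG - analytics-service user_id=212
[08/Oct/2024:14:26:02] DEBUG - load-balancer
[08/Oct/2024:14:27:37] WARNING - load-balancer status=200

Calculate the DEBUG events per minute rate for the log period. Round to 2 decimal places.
0.29

To calculate the rate:

1. Count total DEBUG events: 8
2. Total time period: 28 minutes
3. Rate = 8 / 28 = 0.29 events per minute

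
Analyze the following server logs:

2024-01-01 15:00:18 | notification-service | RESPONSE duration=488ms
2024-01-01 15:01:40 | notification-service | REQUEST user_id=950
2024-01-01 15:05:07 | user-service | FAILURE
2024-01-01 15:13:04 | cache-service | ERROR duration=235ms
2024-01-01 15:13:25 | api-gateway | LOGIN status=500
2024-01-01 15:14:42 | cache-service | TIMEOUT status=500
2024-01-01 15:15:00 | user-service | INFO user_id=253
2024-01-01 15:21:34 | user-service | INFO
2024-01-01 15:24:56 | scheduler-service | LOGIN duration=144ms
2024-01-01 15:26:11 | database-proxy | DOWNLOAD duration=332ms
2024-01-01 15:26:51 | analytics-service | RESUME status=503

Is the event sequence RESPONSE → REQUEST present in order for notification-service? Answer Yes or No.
Yes

To verify sequence order:

1. Find all events in sequence RESPONSE → REQUEST for notification-service
2. Extract their timestamps
3. Check if timestamps are in ascending order
4. Result: Yes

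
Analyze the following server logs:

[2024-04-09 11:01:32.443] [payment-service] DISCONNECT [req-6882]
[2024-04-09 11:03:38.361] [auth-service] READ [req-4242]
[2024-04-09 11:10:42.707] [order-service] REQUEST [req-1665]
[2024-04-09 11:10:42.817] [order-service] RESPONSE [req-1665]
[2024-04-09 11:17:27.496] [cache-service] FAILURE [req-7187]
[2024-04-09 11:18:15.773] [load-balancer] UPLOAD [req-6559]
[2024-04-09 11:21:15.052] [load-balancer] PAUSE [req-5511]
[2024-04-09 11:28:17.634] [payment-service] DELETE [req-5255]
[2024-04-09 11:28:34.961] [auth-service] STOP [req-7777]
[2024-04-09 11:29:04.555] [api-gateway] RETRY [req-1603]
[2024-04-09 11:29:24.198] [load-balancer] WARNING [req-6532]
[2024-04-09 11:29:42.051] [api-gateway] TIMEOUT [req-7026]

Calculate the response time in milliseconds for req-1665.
110

To calculate latency:

1. Find REQUEST with id req-1665: 2024-04-09 11:10:42.707
2. Find RESPONSE with id req-1665: 2024-04-09 11:10:42.817
3. Latency: 2024-04-09 11:10:42.817 - 2024-04-09 11:10:42.707 = 110ms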